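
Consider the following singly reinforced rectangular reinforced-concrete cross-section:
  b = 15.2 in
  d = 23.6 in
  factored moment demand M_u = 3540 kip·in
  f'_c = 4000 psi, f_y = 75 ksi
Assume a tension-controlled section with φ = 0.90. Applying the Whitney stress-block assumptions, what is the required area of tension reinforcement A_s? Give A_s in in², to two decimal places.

A_s ≈ 2.40 in²

M_n = M_u/φ = 3540/0.90 = 3933.33 kip·in.
From M_n = 0.85 f'_c a b (d − a/2):
a = d − √(d² − 2M_n/(0.85 f'_c b)) = 23.6 − √(23.6² − 2 × 3933.33/(0.85 × 4 × 15.2)) = 3.482 in.
A_s = 0.85 f'_c a b / f_y = 0.85 × 4 × 3.482 × 15.2 / 75 = 2.399 in².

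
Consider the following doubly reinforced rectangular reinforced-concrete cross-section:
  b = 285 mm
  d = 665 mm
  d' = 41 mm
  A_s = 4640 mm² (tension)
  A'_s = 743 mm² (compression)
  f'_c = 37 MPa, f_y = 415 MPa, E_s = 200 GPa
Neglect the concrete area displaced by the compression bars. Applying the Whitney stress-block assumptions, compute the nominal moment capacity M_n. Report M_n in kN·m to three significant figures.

Assume both tension and compression steel yield.
Net tension couple steel: A_s − A'_s = 3897 mm².
a = (A_s − A'_s) f_y / (0.85 f'_c b) = 1617255/(0.85 × 37 × 285) = 180.43 mm.
c = a/β₁ = 180.43/0.786 = 229.55 mm; ε'_s = 0.003(c − d')/c = 0.0025 ≥ f_y/E_s = 0.0021, so compression steel does yield.
M_n = (A_s − A'_s) f_y (d − a/2) + A'_s f_y (d − d') = [1617255 × (665 − 90.215) + 308345 × (665 − 41)] × 10⁻⁶ = 929.57 + 192.41 = 1121.98 kN·m.

M_n ≈ 1120 kN·m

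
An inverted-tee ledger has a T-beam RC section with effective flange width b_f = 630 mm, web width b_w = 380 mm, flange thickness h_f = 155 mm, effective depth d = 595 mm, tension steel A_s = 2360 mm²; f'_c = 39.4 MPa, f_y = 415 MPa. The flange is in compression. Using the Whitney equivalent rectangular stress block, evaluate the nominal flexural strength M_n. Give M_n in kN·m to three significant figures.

Tension: T = A_s f_y = 2360 × 415 = 979400 N.
Try a within the flange: a = T/(0.85 f'_c b_f) = 979400/(0.85 × 39.4 × 630) = 46.42 mm.
Since a = 46.42 ≤ h_f = 155 mm, the stress block lies entirely in the flange; analyse as a rectangular beam of width b_f.
M_n = T(d − a/2) = 979400 × (595 − 23.21) = 560.01 × 10⁶ N·mm.
M_n = 560.01 kN·m.

M_n ≈ 560 kN·m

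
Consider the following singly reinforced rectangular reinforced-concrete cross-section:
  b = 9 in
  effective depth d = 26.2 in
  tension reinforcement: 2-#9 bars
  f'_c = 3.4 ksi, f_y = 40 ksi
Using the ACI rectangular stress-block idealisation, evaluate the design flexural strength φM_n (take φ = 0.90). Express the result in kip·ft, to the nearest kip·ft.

A_s = 2 × 1 = 2 in².
T = A_s f_y = 2 × 40 = 80 kips.
a = T/(0.85 f'_c b) = 80/(0.85 × 3.4 × 9) = 3.076 in.
M_n = T(d − a/2) = 80 × (26.2 − 1.538) = 1973.0 kip·in = 1973.0/12 = 164.42 kip·ft.
φM_n = 0.90 × 164.42 = 147.98 kip·ft.

φM_n ≈ 148 kip·ft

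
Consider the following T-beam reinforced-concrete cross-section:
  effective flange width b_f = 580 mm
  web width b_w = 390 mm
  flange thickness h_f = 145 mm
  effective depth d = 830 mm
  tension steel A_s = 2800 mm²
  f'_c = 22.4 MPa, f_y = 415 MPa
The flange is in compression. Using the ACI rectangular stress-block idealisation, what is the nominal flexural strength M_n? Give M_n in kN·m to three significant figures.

Tension: T = A_s f_y = 2800 × 415 = 1162000 N.
Try a within the flange: a = T/(0.85 f'_c b_f) = 1162000/(0.85 × 22.4 × 580) = 105.22 mm.
Since a = 105.22 ≤ h_f = 145 mm, the stress block lies entirely in the flange; analyse as a rectangular beam of width b_f.
M_n = T(d − a/2) = 1162000 × (830 − 52.61) = 903.33 × 10⁶ N·mm.
M_n = 903.33 kN·m.

M_n ≈ 903 kN·m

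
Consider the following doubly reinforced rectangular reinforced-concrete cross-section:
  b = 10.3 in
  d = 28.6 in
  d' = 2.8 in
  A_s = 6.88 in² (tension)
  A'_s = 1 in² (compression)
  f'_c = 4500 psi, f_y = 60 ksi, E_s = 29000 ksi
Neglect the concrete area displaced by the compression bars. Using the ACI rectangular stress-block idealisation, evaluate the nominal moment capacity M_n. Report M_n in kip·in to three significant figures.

M_n ≈ 10100 kip·in

Assume both steels yield.
a = (A_s − A'_s) f_y/(0.85 f'_c b) = (6.88 − 1) × 60/(0.85 × 4.5 × 10.3) = 8.955 in.
c = a/β₁ = 8.955/0.825 = 10.855 in; ε'_s = 0.003(c − d')/c = 0.0022 ≥ ε_y = 0.0021, so the compression steel yields.
M_n = (A_s − A'_s) f_y (d − a/2) + A'_s f_y (d − d') = 352.8 × (28.6 − 4.4775) + 60 × (28.6 − 2.8) = 8510.4 + 1548.0 = 10058.4 kip·in.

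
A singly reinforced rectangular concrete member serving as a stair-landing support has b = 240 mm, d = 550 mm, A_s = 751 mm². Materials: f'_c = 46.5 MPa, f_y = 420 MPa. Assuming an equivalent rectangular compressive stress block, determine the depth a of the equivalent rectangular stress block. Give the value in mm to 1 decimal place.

T = A_s f_y = 751 × 420 = 315420 N = 315.42 kN.
Setting C = 0.85 f'_c a b equal to T: a = 315420/(0.85 × 46.5 × 240) = 33.3 mm.

a ≈ 33.3 mm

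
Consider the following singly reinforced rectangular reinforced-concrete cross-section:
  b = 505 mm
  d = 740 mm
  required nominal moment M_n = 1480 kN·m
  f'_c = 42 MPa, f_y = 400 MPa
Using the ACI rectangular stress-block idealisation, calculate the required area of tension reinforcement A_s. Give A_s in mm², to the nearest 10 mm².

With M_n = 0.85 f'_c a b (d − a/2), solve the quadratic for a:
a = d − √(d² − 2M_n/(0.85 f'_c b)) = 740 − √(740² − 2 × 1480×10⁶/(0.85 × 42 × 505)) = 120.79 mm.
A_s = 0.85 f'_c a b / f_y = 0.85 × 42 × 120.79 × 505 / 400 = 5444.2 mm².

A_s ≈ 5440 mm²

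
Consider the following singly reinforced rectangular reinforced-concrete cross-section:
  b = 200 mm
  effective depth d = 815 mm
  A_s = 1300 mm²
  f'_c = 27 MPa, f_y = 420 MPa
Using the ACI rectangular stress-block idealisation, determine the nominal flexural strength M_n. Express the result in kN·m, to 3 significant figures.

T = A_s f_y = 1300 × 420 = 546000 N = 546 kN.
From C = T: a = T/(0.85 f'_c b) = 546000/(0.85 × 27 × 200) = 118.95 mm.
M_n = T(d − a/2) = 546 kN × (815 − 59.475) mm = 412.52 kN·m.

M_n ≈ 413 kN·m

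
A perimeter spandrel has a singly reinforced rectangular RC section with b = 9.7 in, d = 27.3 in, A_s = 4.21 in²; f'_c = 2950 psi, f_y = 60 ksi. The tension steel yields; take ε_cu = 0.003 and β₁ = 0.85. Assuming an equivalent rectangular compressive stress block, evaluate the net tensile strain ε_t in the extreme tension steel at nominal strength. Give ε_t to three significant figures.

a = A_s f_y/(0.85 f'_c b) = 10.385 in.
β₁ = 0.85, so c = a/β₁ = 10.385/0.85 = 12.218 in.
From the linear strain diagram with ε_cu = 0.003: ε_t = 0.003 (d − c)/c = 0.003 × (27.3 − 12.218)/12.218 = 0.00370.
ε_t < 0.004 — the section is over-reinforced for flexure under ACI limits.

ε_t ≈ 0.00370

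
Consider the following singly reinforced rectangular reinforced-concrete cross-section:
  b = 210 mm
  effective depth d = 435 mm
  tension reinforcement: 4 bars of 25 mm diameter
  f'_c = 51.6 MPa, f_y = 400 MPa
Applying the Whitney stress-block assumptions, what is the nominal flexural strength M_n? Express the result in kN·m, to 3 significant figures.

M_n ≈ 308 kN·m

A_s = 4 × 491 = 1964 mm².
T = A_s f_y = 1964 × 400 = 785600 N = 785.6 kN.
From C = T: a = T/(0.85 f'_c b) = 785600/(0.85 × 51.6 × 210) = 85.29 mm.
M_n = T(d − a/2) = 785.6 kN × (435 − 42.645) mm = 308.23 kN·m.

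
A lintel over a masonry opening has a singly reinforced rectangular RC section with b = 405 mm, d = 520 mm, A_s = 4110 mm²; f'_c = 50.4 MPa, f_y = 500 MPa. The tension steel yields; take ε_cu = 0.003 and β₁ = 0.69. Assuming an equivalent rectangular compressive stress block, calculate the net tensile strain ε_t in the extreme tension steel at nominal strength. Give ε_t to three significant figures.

a = A_s f_y/(0.85 f'_c b) = 118.44 mm.
β₁ = 0.69, so c = a/β₁ = 118.44/0.69 = 171.65 mm.
From the linear strain diagram with ε_cu = 0.003: ε_t = 0.003 (d − c)/c = 0.003 × (520 − 171.65)/171.65 = 0.00609.
Since ε_t ≥ 0.005, the section is tension-controlled.

ε_t ≈ 0.00609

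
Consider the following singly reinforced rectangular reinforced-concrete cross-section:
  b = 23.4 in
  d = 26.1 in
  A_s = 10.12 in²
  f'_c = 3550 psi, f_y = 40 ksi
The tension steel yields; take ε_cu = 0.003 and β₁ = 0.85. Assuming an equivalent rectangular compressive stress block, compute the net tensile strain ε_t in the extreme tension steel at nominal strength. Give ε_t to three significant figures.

ε_t ≈ 0.00861

a = A_s f_y/(0.85 f'_c b) = 5.733 in.
β₁ = 0.85, so c = a/β₁ = 5.733/0.85 = 6.745 in.
From the linear strain diagram with ε_cu = 0.003: ε_t = 0.003 (d − c)/c = 0.003 × (26.1 − 6.745)/6.745 = 0.00861.
Since ε_t ≥ 0.005, the section is tension-controlled.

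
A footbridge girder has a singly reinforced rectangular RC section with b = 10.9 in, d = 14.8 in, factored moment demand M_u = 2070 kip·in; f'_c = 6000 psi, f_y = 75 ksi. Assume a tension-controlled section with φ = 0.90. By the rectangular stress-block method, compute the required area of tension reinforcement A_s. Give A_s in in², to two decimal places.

M_n = M_u/φ = 2070/0.90 = 2300 kip·in.
From M_n = 0.85 f'_c a b (d − a/2):
a = d − √(d² − 2M_n/(0.85 f'_c b)) = 14.8 − √(14.8² − 2 × 2300/(0.85 × 6 × 10.9)) = 3.126 in.
A_s = 0.85 f'_c a b / f_y = 0.85 × 6 × 3.126 × 10.9 / 75 = 2.317 in².

A_s ≈ 2.32 in²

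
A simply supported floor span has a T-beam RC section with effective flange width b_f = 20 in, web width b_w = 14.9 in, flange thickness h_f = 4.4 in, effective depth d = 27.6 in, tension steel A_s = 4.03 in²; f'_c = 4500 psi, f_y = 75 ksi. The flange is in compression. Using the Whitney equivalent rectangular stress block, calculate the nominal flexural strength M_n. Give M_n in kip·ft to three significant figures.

Tension: T = A_s f_y = 4.03 × 75 = 302.25 kips.
Try a within the flange: a = T/(0.85 f'_c b_f) = 302.25/(0.85 × 4.5 × 20) = 3.951 in.
Since a = 3.951 ≤ h_f = 4.4 in, the stress block lies entirely in the flange; analyse as a rectangular beam of width b_f.
M_n = T(d − a/2) = 302.25 × (27.6 − 1.9755) = 7745.0 kip·in.
M_n = 7745.0/12 = 645.42 kip·ft.

M_n ≈ 645 kip·ft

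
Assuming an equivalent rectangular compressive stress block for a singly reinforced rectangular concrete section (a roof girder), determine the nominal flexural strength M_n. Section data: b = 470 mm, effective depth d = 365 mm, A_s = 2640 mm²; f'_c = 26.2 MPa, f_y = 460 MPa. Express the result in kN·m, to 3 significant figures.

T = A_s f_y = 2640 × 460 = 1214400 N = 1214.4 kN.
From C = T: a = T/(0.85 f'_c b) = 1214400/(0.85 × 26.2 × 470) = 116.02 mm.
M_n = T(d − a/2) = 1214.4 kN × (365 − 58.01) mm = 372.81 kN·m.

M_n ≈ 373 kN·m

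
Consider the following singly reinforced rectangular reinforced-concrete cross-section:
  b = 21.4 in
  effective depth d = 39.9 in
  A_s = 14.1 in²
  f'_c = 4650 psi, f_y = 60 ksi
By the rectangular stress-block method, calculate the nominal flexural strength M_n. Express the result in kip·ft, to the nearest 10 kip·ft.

T = A_s f_y = 14.1 × 60 = 846 kips.
a = T/(0.85 f'_c b) = 846/(0.85 × 4.65 × 21.4) = 10.002 in.
M_n = T(d − a/2) = 846 × (39.9 − 5.001) = 29524.6 kip·in = 29524.6/12 = 2460.38 kip·ft.

M_n ≈ 2460 kip·ft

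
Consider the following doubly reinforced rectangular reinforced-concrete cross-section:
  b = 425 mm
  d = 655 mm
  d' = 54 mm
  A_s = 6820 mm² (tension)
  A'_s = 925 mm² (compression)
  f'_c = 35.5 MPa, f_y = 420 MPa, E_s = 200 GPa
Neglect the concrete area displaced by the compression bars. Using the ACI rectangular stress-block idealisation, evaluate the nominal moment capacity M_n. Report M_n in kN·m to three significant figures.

Assume both tension and compression steel yield.
Net tension couple steel: A_s − A'_s = 5895 mm².
a = (A_s − A'_s) f_y / (0.85 f'_c b) = 2475900/(0.85 × 35.5 × 425) = 193.06 mm.
c = a/β₁ = 193.06/0.796 = 242.54 mm; ε'_s = 0.003(c − d')/c = 0.0023 ≥ f_y/E_s = 0.0021, so compression steel does yield.
M_n = (A_s − A'_s) f_y (d − a/2) + A'_s f_y (d − d') = [2475900 × (655 − 96.53) + 388500 × (655 − 54)] × 10⁻⁶ = 1382.72 + 233.49 = 1616.21 kN·m.

M_n ≈ 1620 kN·m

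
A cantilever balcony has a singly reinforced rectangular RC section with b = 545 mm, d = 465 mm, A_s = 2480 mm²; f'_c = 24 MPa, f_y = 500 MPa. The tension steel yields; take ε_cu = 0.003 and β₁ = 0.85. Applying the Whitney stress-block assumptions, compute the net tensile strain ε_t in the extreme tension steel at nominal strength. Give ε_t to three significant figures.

a = A_s f_y/(0.85 f'_c b) = 111.53 mm.
β₁ = 0.85, so c = a/β₁ = 111.53/0.85 = 131.21 mm.
From the linear strain diagram with ε_cu = 0.003: ε_t = 0.003 (d − c)/c = 0.003 × (465 − 131.21)/131.21 = 0.00763.
Since ε_t ≥ 0.005, the section is tension-controlled.

ε_t ≈ 0.00763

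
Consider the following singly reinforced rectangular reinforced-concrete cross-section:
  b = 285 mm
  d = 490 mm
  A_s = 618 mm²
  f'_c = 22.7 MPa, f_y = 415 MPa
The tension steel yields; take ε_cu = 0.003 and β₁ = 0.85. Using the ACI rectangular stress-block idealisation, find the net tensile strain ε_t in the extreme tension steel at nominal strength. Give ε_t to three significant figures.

a = A_s f_y/(0.85 f'_c b) = 46.64 mm.
β₁ = 0.85, so c = a/β₁ = 46.64/0.85 = 54.87 mm.
From the linear strain diagram with ε_cu = 0.003: ε_t = 0.003 (d − c)/c = 0.003 × (490 − 54.87)/54.87 = 0.0238.
Since ε_t ≥ 0.005, the section is tension-controlled.

ε_t ≈ 0.0238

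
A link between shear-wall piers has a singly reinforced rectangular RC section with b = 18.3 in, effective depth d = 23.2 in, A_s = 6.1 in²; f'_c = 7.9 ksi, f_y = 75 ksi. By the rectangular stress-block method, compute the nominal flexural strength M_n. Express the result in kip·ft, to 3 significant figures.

T = A_s f_y = 6.1 × 75 = 457.5 kips.
a = T/(0.85 f'_c b) = 457.5/(0.85 × 7.9 × 18.3) = 3.723 in.
M_n = T(d − a/2) = 457.5 × (23.2 − 1.8615) = 9762.4 kip·in = 9762.4/12 = 813.53 kip·ft.

M_n ≈ 814 kip·ft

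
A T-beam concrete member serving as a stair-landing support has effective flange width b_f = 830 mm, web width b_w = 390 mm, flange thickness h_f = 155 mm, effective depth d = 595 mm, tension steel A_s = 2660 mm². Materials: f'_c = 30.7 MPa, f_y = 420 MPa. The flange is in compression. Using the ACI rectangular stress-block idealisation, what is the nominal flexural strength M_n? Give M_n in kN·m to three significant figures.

Tension: T = A_s f_y = 2660 × 420 = 1117200 N.
Try a within the flange: a = T/(0.85 f'_c b_f) = 1117200/(0.85 × 30.7 × 830) = 51.58 mm.
Since a = 51.58 ≤ h_f = 155 mm, the stress block lies entirely in the flange; analyse as a rectangular beam of width b_f.
M_n = T(d − a/2) = 1117200 × (595 − 25.79) = 635.92 × 10⁶ N·mm.
M_n = 635.92 kN·m.

M_n ≈ 636 kN·m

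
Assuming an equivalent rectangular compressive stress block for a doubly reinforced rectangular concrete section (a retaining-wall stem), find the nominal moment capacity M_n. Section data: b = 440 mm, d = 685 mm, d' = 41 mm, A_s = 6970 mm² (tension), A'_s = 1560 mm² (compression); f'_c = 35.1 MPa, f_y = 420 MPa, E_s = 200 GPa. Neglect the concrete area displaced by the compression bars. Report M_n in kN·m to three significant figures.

M_n ≈ 1780 kN·m

Assume both tension and compression steel yield.
Net tension couple steel: A_s − A'_s = 5410 mm².
a = (A_s − A'_s) f_y / (0.85 f'_c b) = 2272200/(0.85 × 35.1 × 440) = 173.09 mm.
c = a/β₁ = 173.09/0.799 = 216.63 mm; ε'_s = 0.003(c − d')/c = 0.0024 ≥ f_y/E_s = 0.0021, so compression steel does yield.
M_n = (A_s − A'_s) f_y (d − a/2) + A'_s f_y (d − d') = [2272200 × (685 − 86.545) + 655200 × (685 − 41)] × 10⁻⁶ = 1359.81 + 421.95 = 1781.76 kN·m.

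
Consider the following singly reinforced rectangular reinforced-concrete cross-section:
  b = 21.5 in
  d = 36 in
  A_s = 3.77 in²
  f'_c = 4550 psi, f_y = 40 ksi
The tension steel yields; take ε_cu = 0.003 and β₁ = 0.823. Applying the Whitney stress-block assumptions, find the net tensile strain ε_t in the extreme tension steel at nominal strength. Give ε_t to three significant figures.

ε_t ≈ 0.0460

a = A_s f_y/(0.85 f'_c b) = 1.814 in.
β₁ = 0.823, so c = a/β₁ = 1.814/0.823 = 2.204 in.
From the linear strain diagram with ε_cu = 0.003: ε_t = 0.003 (d − c)/c = 0.003 × (36 − 2.204)/2.204 = 0.0460.
Since ε_t ≥ 0.005, the section is tension-controlled.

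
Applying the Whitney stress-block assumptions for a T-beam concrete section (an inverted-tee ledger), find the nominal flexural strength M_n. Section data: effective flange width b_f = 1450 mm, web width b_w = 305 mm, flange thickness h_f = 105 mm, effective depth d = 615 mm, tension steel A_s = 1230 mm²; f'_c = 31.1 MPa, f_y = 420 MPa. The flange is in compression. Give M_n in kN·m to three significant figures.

Tension: T = A_s f_y = 1230 × 420 = 516600 N.
Try a within the flange: a = T/(0.85 f'_c b_f) = 516600/(0.85 × 31.1 × 1450) = 13.48 mm.
Since a = 13.48 ≤ h_f = 105 mm, the stress block lies entirely in the flange; analyse as a rectangular beam of width b_f.
M_n = T(d − a/2) = 516600 × (615 − 6.74) = 314.23 × 10⁶ N·mm.
M_n = 314.23 kN·m.

M_n ≈ 314 kN·m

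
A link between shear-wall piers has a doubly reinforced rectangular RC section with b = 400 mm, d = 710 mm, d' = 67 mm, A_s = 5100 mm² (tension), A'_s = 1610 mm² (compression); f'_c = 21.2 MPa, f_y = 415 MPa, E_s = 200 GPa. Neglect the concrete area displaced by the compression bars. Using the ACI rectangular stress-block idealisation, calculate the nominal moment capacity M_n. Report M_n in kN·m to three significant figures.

M_n ≈ 1310 kN·m

Assume both tension and compression steel yield.
Net tension couple steel: A_s − A'_s = 3490 mm².
a = (A_s − A'_s) f_y / (0.85 f'_c b) = 1448350/(0.85 × 21.2 × 400) = 200.94 mm.
c = a/β₁ = 200.94/0.85 = 236.40 mm; ε'_s = 0.003(c − d')/c = 0.0021 ≥ f_y/E_s = 0.0021, so compression steel does yield.
M_n = (A_s − A'_s) f_y (d − a/2) + A'_s f_y (d − d') = [1448350 × (710 − 100.47) + 668150 × (710 − 67)] × 10⁻⁶ = 882.81 + 429.62 = 1312.43 kN·m.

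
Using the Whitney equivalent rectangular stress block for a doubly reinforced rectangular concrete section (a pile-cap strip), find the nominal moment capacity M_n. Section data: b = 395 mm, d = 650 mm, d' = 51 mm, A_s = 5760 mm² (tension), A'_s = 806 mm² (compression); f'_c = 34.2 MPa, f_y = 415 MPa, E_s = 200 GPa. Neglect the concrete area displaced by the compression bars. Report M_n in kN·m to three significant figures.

M_n ≈ 1350 kN·m

Assume both tension and compression steel yield.
Net tension couple steel: A_s − A'_s = 4954 mm².
a = (A_s − A'_s) f_y / (0.85 f'_c b) = 2055910/(0.85 × 34.2 × 395) = 179.04 mm.
c = a/β₁ = 179.04/0.806 = 222.13 mm; ε'_s = 0.003(c − d')/c = 0.0023 ≥ f_y/E_s = 0.0021, so compression steel does yield.
M_n = (A_s − A'_s) f_y (d − a/2) + A'_s f_y (d − d') = [2055910 × (650 − 89.52) + 334490 × (650 − 51)] × 10⁻⁶ = 1152.30 + 200.36 = 1352.66 kN·m.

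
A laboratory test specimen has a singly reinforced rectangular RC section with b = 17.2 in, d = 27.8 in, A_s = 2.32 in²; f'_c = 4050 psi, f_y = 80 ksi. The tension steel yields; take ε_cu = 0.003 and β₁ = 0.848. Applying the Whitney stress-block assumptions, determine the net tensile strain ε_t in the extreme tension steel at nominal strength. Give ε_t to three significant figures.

a = A_s f_y/(0.85 f'_c b) = 3.135 in.
β₁ = 0.848, so c = a/β₁ = 3.135/0.848 = 3.697 in.
From the linear strain diagram with ε_cu = 0.003: ε_t = 0.003 (d − c)/c = 0.003 × (27.8 − 3.697)/3.697 = 0.0196.
Since ε_t ≥ 0.005, the section is tension-controlled.

ε_t ≈ 0.0196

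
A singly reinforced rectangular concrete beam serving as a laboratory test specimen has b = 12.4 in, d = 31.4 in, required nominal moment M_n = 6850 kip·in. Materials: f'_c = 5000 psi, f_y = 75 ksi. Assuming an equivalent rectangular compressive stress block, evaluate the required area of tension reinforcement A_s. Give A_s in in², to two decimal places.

A_s ≈ 3.13 in²

From M_n = 0.85 f'_c a b (d − a/2):
a = d − √(d² − 2M_n/(0.85 f'_c b)) = 31.4 − √(31.4² − 2 × 6850/(0.85 × 5 × 12.4)) = 4.456 in.
A_s = 0.85 f'_c a b / f_y = 0.85 × 5 × 4.456 × 12.4 / 75 = 3.131 in².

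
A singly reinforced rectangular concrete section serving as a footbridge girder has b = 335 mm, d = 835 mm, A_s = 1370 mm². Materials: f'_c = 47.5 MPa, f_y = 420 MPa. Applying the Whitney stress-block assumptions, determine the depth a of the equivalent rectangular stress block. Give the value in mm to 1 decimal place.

a ≈ 42.5 mm

T = A_s f_y = 1370 × 420 = 575400 N = 575.4 kN.
Setting C = 0.85 f'_c a b equal to T: a = 575400/(0.85 × 47.5 × 335) = 42.5 mm.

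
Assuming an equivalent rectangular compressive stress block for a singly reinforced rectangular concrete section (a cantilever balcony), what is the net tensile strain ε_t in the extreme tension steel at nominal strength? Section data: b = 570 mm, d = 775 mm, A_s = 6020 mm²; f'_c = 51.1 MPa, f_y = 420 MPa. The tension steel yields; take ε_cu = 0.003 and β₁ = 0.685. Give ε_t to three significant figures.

ε_t ≈ 0.0126

a = A_s f_y/(0.85 f'_c b) = 102.12 mm.
β₁ = 0.685, so c = a/β₁ = 102.12/0.685 = 149.08 mm.
From the linear strain diagram with ε_cu = 0.003: ε_t = 0.003 (d − c)/c = 0.003 × (775 − 149.08)/149.08 = 0.0126.
Since ε_t ≥ 0.005, the section is tension-controlled.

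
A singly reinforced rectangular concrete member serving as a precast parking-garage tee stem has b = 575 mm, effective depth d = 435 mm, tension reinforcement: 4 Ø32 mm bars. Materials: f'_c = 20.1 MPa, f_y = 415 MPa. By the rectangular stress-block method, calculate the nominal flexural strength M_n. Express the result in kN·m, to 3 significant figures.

A_s = 4 × 804 = 3216 mm².
T = A_s f_y = 3216 × 415 = 1334640 N = 1334.64 kN.
From C = T: a = T/(0.85 f'_c b) = 1334640/(0.85 × 20.1 × 575) = 135.86 mm.
M_n = T(d − a/2) = 1334.64 kN × (435 − 67.93) mm = 489.91 kN·m.

M_n ≈ 490 kN·m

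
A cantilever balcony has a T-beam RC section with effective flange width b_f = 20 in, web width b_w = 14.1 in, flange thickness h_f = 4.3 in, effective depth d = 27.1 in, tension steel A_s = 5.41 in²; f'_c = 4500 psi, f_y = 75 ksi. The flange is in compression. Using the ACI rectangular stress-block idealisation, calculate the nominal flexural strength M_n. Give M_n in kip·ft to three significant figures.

M_n ≈ 825 kip·ft

Tension: T = A_s f_y = 5.41 × 75 = 405.75 kips.
Try a within the flange: a = T/(0.85 f'_c b_f) = 405.75/(0.85 × 4.5 × 20) = 5.304 in.
a = 5.304 > h_f = 4.3 in: the block extends into the web. Split into flange-overhang and web parts.
C_f = 0.85 f'_c (b_f − b_w) h_f = 0.85 × 4.5 × (20 − 14.1) × 4.3 = 97.0 kips.
Remaining web compression depth: a_w = (T − C_f)/(0.85 f'_c b_w) = (405.75 − 97.0)/(0.85 × 4.5 × 14.1) = 5.725 in.
M_n = C_f(d − h_f/2) + (T − C_f)(d − a_w/2) = 97.0 × (27.1 − 2.15) + 308.75 × (27.1 − 2.8625) = 2420.2 + 7483.3 = 9903.5 kip·in.
M_n = 9903.5/12 = 825.29 kip·ft.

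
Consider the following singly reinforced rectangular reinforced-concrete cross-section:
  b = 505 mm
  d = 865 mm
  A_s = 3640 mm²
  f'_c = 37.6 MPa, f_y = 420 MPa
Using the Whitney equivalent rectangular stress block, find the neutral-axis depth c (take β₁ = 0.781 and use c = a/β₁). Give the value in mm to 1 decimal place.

T = A_s f_y = 3640 × 420 = 1528800 N = 1528.8 kN.
Setting C = 0.85 f'_c a b equal to T: a = 1528800/(0.85 × 37.6 × 505) = 94.722 mm.
With β₁ = 0.781, c = a/β₁ = 94.722/0.781 = 121.3 mm.

c ≈ 121.3 mm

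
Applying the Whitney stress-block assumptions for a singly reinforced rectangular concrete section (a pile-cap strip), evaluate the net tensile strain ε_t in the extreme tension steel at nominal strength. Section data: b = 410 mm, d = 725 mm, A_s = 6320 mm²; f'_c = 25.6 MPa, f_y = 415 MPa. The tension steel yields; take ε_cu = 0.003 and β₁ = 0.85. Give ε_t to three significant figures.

a = A_s f_y/(0.85 f'_c b) = 293.98 mm.
β₁ = 0.85, so c = a/β₁ = 293.98/0.85 = 345.86 mm.
From the linear strain diagram with ε_cu = 0.003: ε_t = 0.003 (d − c)/c = 0.003 × (725 − 345.86)/345.86 = 0.00329.
ε_t < 0.004 — the section is over-reinforced for flexure under ACI limits.

ε_t ≈ 0.00329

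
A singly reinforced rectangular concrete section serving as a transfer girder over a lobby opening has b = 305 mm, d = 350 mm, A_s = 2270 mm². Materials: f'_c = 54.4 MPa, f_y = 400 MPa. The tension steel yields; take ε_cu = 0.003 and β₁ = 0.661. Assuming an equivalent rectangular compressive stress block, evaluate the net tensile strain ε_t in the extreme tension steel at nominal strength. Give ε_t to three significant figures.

a = A_s f_y/(0.85 f'_c b) = 64.38 mm.
β₁ = 0.661, so c = a/β₁ = 64.38/0.661 = 97.40 mm.
From the linear strain diagram with ε_cu = 0.003: ε_t = 0.003 (d − c)/c = 0.003 × (350 − 97.40)/97.40 = 0.00778.
Since ε_t ≥ 0.005, the section is tension-controlled.

ε_t ≈ 0.00778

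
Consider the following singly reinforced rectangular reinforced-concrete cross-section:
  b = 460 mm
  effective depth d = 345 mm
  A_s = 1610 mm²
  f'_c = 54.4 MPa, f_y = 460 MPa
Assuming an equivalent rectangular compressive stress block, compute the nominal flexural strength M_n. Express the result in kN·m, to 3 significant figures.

M_n ≈ 243 kN·m

T = A_s f_y = 1610 × 460 = 740600 N = 740.6 kN.
From C = T: a = T/(0.85 f'_c b) = 740600/(0.85 × 54.4 × 460) = 34.82 mm.
M_n = T(d − a/2) = 740.6 kN × (345 − 17.41) mm = 242.61 kN·m.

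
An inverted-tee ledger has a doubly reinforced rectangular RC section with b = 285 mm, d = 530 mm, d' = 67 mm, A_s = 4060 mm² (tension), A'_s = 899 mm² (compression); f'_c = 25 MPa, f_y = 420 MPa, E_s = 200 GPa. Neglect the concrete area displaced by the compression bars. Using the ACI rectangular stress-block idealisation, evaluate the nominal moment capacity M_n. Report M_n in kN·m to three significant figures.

M_n ≈ 733 kN·m

Assume both tension and compression steel yield.
Net tension couple steel: A_s − A'_s = 3161 mm².
a = (A_s − A'_s) f_y / (0.85 f'_c b) = 1327620/(0.85 × 25 × 285) = 219.21 mm.
c = a/β₁ = 219.21/0.85 = 257.89 mm; ε'_s = 0.003(c − d')/c = 0.0022 ≥ f_y/E_s = 0.0021, so compression steel does yield.
M_n = (A_s − A'_s) f_y (d − a/2) + A'_s f_y (d − d') = [1327620 × (530 − 109.605) + 377580 × (530 − 67)] × 10⁻⁶ = 558.12 + 174.82 = 732.94 kN·m.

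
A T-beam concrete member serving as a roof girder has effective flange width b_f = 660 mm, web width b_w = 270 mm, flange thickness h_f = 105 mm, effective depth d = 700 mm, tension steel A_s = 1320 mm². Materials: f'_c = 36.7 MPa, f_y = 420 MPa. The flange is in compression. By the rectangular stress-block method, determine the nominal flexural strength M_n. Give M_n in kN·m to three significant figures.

Tension: T = A_s f_y = 1320 × 420 = 554400 N.
Try a within the flange: a = T/(0.85 f'_c b_f) = 554400/(0.85 × 36.7 × 660) = 26.93 mm.
Since a = 26.93 ≤ h_f = 105 mm, the stress block lies entirely in the flange; analyse as a rectangular beam of width b_f.
M_n = T(d − a/2) = 554400 × (700 − 13.465) = 380.62 × 10⁶ N·mm.
M_n = 380.62 kN·m.

M_n ≈ 381 kN·m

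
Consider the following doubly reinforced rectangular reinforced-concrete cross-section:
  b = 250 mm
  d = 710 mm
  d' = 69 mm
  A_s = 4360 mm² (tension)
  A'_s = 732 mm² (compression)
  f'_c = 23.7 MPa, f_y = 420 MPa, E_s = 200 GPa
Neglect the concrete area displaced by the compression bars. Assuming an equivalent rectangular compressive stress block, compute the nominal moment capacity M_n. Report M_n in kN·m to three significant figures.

Assume both tension and compression steel yield.
Net tension couple steel: A_s − A'_s = 3628 mm².
a = (A_s − A'_s) f_y / (0.85 f'_c b) = 1523760/(0.85 × 23.7 × 250) = 302.56 mm.
c = a/β₁ = 302.56/0.85 = 355.95 mm; ε'_s = 0.003(c − d')/c = 0.0024 ≥ f_y/E_s = 0.0021, so compression steel does yield.
M_n = (A_s − A'_s) f_y (d − a/2) + A'_s f_y (d − d') = [1523760 × (710 − 151.28) + 307440 × (710 − 69)] × 10⁻⁶ = 851.36 + 197.07 = 1048.43 kN·m.

M_n ≈ 1050 kN·m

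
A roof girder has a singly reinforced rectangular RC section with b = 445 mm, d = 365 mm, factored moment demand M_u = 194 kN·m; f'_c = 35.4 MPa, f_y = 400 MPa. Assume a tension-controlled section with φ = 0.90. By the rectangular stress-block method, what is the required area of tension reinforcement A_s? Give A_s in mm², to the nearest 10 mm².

A_s ≈ 1580 mm²

M_n = M_u/φ = 194/0.90 = 215.556 kN·m.
With M_n = 0.85 f'_c a b (d − a/2), solve the quadratic for a:
a = d − √(d² − 2M_n/(0.85 f'_c b)) = 365 − √(365² − 2 × 215.556×10⁶/(0.85 × 35.4 × 445)) = 47.15 mm.
A_s = 0.85 f'_c a b / f_y = 0.85 × 35.4 × 47.15 × 445 / 400 = 1578.4 mm².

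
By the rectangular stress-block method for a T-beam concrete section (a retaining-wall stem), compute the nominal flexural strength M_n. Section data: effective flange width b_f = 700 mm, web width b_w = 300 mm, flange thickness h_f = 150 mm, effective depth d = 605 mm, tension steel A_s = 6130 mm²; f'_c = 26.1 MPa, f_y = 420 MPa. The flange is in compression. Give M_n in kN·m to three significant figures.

M_n ≈ 1340 kN·m

Tension: T = A_s f_y = 6130 × 420 = 2574600 N.
Try a within the flange: a = T/(0.85 f'_c b_f) = 2574600/(0.85 × 26.1 × 700) = 165.79 mm.
a = 165.79 > h_f = 150 mm: the block extends into the web. Split into flange-overhang and web parts.
C_f = 0.85 f'_c (b_f − b_w) h_f = 0.85 × 26.1 × (700 − 300) × 150 = 1331100 N.
Remaining web compression depth: a_w = (T − C_f)/(0.85 f'_c b_w) = (2574600 − 1331100)/(0.85 × 26.1 × 300) = 186.84 mm.
M_n = C_f(d − h_f/2) + (T − C_f)(d − a_w/2) = 1331100 × (605 − 75) + 1243500 × (605 − 93.42) = 705.48 + 636.15 = 1341.63 × 10⁶ N·mm.
M_n = 1341.63 kN·m.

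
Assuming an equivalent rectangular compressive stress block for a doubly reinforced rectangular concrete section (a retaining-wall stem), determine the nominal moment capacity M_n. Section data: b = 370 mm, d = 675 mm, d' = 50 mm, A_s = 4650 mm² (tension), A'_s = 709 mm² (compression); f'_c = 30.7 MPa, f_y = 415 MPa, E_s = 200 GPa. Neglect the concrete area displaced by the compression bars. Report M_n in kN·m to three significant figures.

Assume both tension and compression steel yield.
Net tension couple steel: A_s − A'_s = 3941 mm².
a = (A_s − A'_s) f_y / (0.85 f'_c b) = 1635515/(0.85 × 30.7 × 370) = 169.39 mm.
c = a/β₁ = 169.39/0.831 = 203.84 mm; ε'_s = 0.003(c − d')/c = 0.0023 ≥ f_y/E_s = 0.0021, so compression steel does yield.
M_n = (A_s − A'_s) f_y (d − a/2) + A'_s f_y (d − d') = [1635515 × (675 − 84.695) + 294235 × (675 − 50)] × 10⁻⁶ = 965.45 + 183.90 = 1149.35 kN·m.

M_n ≈ 1150 kN·m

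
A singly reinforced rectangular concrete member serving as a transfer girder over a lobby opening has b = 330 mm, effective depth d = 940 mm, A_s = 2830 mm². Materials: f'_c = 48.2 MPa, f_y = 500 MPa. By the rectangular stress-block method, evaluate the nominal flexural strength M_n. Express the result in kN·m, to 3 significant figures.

M_n ≈ 1260 kN·m

T = A_s f_y = 2830 × 500 = 1415000 N = 1415 kN.
From C = T: a = T/(0.85 f'_c b) = 1415000/(0.85 × 48.2 × 330) = 104.66 mm.
M_n = T(d − a/2) = 1415 kN × (940 − 52.33) mm = 1256.05 kN·m.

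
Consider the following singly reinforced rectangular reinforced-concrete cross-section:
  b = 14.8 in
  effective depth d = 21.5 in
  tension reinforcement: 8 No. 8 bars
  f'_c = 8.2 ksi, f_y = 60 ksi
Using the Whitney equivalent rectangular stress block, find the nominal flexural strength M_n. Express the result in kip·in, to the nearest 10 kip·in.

A_s = 8 × 0.79 = 6.32 in².
T = A_s f_y = 6.32 × 60 = 379.2 kips.
a = T/(0.85 f'_c b) = 379.2/(0.85 × 8.2 × 14.8) = 3.676 in.
M_n = T(d − a/2) = 379.2 × (21.5 − 1.838) = 7455.8 kip·in.

M_n ≈ 7460 kip·in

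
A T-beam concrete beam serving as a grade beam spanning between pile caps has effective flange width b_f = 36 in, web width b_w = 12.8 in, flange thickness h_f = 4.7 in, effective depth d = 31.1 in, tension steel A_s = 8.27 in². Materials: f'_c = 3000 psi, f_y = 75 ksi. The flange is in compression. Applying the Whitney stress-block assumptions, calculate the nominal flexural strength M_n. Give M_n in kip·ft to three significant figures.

M_n ≈ 1400 kip·ft

Tension: T = A_s f_y = 8.27 × 75 = 620.25 kips.
Try a within the flange: a = T/(0.85 f'_c b_f) = 620.25/(0.85 × 3 × 36) = 6.757 in.
a = 6.757 > h_f = 4.7 in: the block extends into the web. Split into flange-overhang and web parts.
C_f = 0.85 f'_c (b_f − b_w) h_f = 0.85 × 3 × (36 − 12.8) × 4.7 = 278.1 kips.
Remaining web compression depth: a_w = (T − C_f)/(0.85 f'_c b_w) = (620.25 − 278.1)/(0.85 × 3 × 12.8) = 10.483 in.
M_n = C_f(d − h_f/2) + (T − C_f)(d − a_w/2) = 278.1 × (31.1 − 2.35) + 342.15 × (31.1 − 5.2415) = 7995.4 + 8847.5 = 16842.9 kip·in.
M_n = 16842.9/12 = 1403.58 kip·ft.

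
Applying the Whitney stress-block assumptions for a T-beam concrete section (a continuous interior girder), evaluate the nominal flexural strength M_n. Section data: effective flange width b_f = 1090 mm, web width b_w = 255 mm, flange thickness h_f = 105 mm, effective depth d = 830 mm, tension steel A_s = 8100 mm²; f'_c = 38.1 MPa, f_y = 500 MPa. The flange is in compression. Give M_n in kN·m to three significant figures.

Tension: T = A_s f_y = 8100 × 500 = 4050000 N.
Try a within the flange: a = T/(0.85 f'_c b_f) = 4050000/(0.85 × 38.1 × 1090) = 114.73 mm.
a = 114.73 > h_f = 105 mm: the block extends into the web. Split into flange-overhang and web parts.
C_f = 0.85 f'_c (b_f − b_w) h_f = 0.85 × 38.1 × (1090 − 255) × 105 = 2839355 N.
Remaining web compression depth: a_w = (T − C_f)/(0.85 f'_c b_w) = (4050000 − 2839355)/(0.85 × 38.1 × 255) = 146.60 mm.
M_n = C_f(d − h_f/2) + (T − C_f)(d − a_w/2) = 2839355 × (830 − 52.5) + 1210645 × (830 − 73.3) = 2207.60 + 916.10 = 3123.70 × 10⁶ N·mm.
M_n = 3123.70 kN·m.

M_n ≈ 3120 kN·m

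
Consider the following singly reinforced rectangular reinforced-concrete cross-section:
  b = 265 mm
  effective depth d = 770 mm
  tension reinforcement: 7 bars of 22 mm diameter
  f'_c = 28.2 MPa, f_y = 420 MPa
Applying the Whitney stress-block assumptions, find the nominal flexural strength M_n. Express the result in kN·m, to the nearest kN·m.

M_n ≈ 762 kN·m

A_s = 7 × 380 = 2660 mm².
T = A_s f_y = 2660 × 420 = 1117200 N = 1117.2 kN.
From C = T: a = T/(0.85 f'_c b) = 1117200/(0.85 × 28.2 × 265) = 175.88 mm.
M_n = T(d − a/2) = 1117.2 kN × (770 − 87.94) mm = 762.00 kN·m.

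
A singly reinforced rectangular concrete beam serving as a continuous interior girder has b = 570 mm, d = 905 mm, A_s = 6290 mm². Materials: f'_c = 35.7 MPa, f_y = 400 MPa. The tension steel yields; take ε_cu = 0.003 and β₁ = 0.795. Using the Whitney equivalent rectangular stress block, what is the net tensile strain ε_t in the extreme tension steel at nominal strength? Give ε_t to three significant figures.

ε_t ≈ 0.0118

a = A_s f_y/(0.85 f'_c b) = 145.46 mm.
β₁ = 0.795, so c = a/β₁ = 145.46/0.795 = 182.97 mm.
From the linear strain diagram with ε_cu = 0.003: ε_t = 0.003 (d − c)/c = 0.003 × (905 − 182.97)/182.97 = 0.0118.
Since ε_t ≥ 0.005, the section is tension-controlled.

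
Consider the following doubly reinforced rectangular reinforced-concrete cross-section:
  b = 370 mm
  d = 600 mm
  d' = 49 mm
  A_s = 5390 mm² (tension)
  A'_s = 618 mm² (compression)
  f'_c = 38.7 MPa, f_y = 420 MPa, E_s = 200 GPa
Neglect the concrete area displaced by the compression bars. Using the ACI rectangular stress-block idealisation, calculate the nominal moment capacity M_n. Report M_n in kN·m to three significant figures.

M_n ≈ 1180 kN·m

Assume both tension and compression steel yield.
Net tension couple steel: A_s − A'_s = 4772 mm².
a = (A_s − A'_s) f_y / (0.85 f'_c b) = 2004240/(0.85 × 38.7 × 370) = 164.67 mm.
c = a/β₁ = 164.67/0.774 = 212.75 mm; ε'_s = 0.003(c − d')/c = 0.0023 ≥ f_y/E_s = 0.0021, so compression steel does yield.
M_n = (A_s − A'_s) f_y (d − a/2) + A'_s f_y (d − d') = [2004240 × (600 − 82.335) + 259560 × (600 − 49)] × 10⁻⁶ = 1037.52 + 143.02 = 1180.54 kN·m.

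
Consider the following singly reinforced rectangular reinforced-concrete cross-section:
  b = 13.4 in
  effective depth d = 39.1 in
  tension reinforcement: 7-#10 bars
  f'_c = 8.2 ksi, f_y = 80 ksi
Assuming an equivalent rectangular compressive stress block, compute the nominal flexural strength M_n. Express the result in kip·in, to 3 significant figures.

M_n ≈ 25100 kip·in

A_s = 7 × 1.27 = 8.89 in².
T = A_s f_y = 8.89 × 80 = 711.2 kips.
a = T/(0.85 f'_c b) = 711.2/(0.85 × 8.2 × 13.4) = 7.615 in.
M_n = T(d − a/2) = 711.2 × (39.1 − 3.8075) = 25100.0 kip·in.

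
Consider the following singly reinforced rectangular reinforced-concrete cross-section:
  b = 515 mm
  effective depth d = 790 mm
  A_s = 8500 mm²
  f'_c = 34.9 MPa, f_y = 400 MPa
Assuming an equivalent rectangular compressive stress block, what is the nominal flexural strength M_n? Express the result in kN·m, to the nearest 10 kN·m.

T = A_s f_y = 8500 × 400 = 3400000 N = 3400 kN.
From C = T: a = T/(0.85 f'_c b) = 3400000/(0.85 × 34.9 × 515) = 222.55 mm.
M_n = T(d − a/2) = 3400 kN × (790 − 111.275) mm = 2307.67 kN·m.

M_n ≈ 2310 kN·m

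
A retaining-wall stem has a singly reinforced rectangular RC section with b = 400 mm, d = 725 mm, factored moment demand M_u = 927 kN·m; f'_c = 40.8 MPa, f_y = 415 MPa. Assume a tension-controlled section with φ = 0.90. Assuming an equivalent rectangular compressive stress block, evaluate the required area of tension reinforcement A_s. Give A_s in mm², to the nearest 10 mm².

A_s ≈ 3710 mm²

M_n = M_u/φ = 927/0.90 = 1030 kN·m.
With M_n = 0.85 f'_c a b (d − a/2), solve the quadratic for a:
a = d − √(d² − 2M_n/(0.85 f'_c b)) = 725 − √(725² − 2 × 1030×10⁶/(0.85 × 40.8 × 400)) = 110.90 mm.
A_s = 0.85 f'_c a b / f_y = 0.85 × 40.8 × 110.90 × 400 / 415 = 3707.0 mm².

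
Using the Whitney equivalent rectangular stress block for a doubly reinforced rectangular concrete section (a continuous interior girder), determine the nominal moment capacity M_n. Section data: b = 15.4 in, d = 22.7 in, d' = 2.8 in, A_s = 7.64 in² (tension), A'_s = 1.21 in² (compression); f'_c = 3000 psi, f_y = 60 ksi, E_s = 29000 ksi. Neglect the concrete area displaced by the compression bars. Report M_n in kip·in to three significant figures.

Assume both steels yield.
a = (A_s − A'_s) f_y/(0.85 f'_c b) = (7.64 − 1.21) × 60/(0.85 × 3 × 15.4) = 9.824 in.
c = a/β₁ = 9.824/0.85 = 11.558 in; ε'_s = 0.003(c − d')/c = 0.0023 ≥ ε_y = 0.0021, so the compression steel yields.
M_n = (A_s − A'_s) f_y (d − a/2) + A'_s f_y (d − d') = 385.8 × (22.7 − 4.912) + 72.6 × (22.7 − 2.8) = 6862.6 + 1444.7 = 8307.3 kip·in.

M_n ≈ 8310 kip·in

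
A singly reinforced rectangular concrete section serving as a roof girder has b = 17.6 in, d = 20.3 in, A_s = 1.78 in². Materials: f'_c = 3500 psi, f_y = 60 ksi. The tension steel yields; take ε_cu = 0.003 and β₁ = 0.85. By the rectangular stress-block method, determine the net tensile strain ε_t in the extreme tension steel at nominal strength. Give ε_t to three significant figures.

ε_t ≈ 0.0224

a = A_s f_y/(0.85 f'_c b) = 2.040 in.
β₁ = 0.85, so c = a/β₁ = 2.040/0.85 = 2.400 in.
From the linear strain diagram with ε_cu = 0.003: ε_t = 0.003 (d − c)/c = 0.003 × (20.3 − 2.400)/2.400 = 0.0224.
Since ε_t ≥ 0.005, the section is tension-controlled.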